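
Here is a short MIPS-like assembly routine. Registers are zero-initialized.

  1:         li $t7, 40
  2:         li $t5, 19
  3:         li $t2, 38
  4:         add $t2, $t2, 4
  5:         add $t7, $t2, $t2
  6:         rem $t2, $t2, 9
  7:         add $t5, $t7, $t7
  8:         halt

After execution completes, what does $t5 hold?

after li $t7, 40: $t7=40
after li $t5, 19: $t5=19
after li $t2, 38: $t2=38
after add $t2, $t2, 4: $t2=38+4=42
after add $t7, $t2, $t2: $t7=42+42=84
after rem $t2, $t2, 9: $t2=42%9=6
after add $t5, $t7, $t7: $t5=84+84=168
halt.

168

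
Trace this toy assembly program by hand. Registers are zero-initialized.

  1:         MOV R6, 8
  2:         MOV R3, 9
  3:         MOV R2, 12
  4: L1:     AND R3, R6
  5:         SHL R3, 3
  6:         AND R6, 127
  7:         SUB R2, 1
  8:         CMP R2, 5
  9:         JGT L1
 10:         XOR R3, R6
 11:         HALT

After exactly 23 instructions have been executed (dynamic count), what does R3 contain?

0

after MOV R6, 8: R6=8
after MOV R3, 9: R3=9
after MOV R2, 12: R2=12
after AND R3, R6: R3=9&8=8
after SHL R3, 3: R3=8<<3=64
after AND R6, 127: R6=8&127=8
after SUB R2, 1: R2=12-1=11
CMP R2, 5  (cmp 11,5)
JGT L1: taken
after AND R3, R6: R3=64&8=0
after SHL R3, 3: R3=0<<3=0
after AND R6, 127: R6=8&127=8
after SUB R2, 1: R2=11-1=10
CMP R2, 5  (cmp 10,5)
JGT L1: taken
after AND R3, R6: R3=0&8=0
after SHL R3, 3: R3=0<<3=0
after AND R6, 127: R6=8&127=8
after SUB R2, 1: R2=10-1=9
CMP R2, 5  (cmp 9,5)
JGT L1: taken
after AND R3, R6: R3=0&8=0
after SHL R3, 3: R3=0<<3=0
After step 23: R3 = 0.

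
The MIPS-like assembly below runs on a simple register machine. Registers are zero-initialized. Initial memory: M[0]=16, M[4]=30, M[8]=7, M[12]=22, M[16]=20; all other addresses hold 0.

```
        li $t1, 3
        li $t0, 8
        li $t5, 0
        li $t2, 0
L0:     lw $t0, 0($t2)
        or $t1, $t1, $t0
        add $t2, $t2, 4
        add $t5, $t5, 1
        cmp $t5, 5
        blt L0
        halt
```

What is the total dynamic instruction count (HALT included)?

$t1=3
$t0=8
$t5=0
$t2=0
$t0=M[0]=16
$t1=3|16=19
$t2=0+4=4
$t5=0+1=1
cmp $t5, 5  (cmp 1,5)
blt L0: taken
$t0=M[4]=30
$t1=19|30=31
$t2=4+4=8
$t5=1+1=2
cmp $t5, 5  (cmp 2,5)
blt L0: taken
$t0=M[8]=7
$t1=31|7=31
$t2=8+4=12
$t5=2+1=3
cmp $t5, 5  (cmp 3,5)
blt L0: taken
$t0=M[12]=22
$t1=31|22=31
$t2=12+4=16
$t5=3+1=4
cmp $t5, 5  (cmp 4,5)
blt L0: taken
$t0=M[16]=20
$t1=31|20=31
$t2=16+4=20
$t5=4+1=5
cmp $t5, 5  (cmp 5,5)
blt L0: not taken
halt.
Total executed instructions: 35.

35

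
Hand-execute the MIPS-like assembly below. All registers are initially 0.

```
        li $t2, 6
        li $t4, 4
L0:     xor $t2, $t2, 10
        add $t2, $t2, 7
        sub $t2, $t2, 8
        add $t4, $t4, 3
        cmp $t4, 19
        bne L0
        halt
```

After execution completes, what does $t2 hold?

7

li $t2, 6 → $t2=6
li $t4, 4 → $t4=4
xor $t2, $t2, 10 → $t2=6^10=12
add $t2, $t2, 7 → $t2=12+7=19
sub $t2, $t2, 8 → $t2=19-8=11
add $t4, $t4, 3 → $t4=4+3=7
cmp $t4, 19  (cmp 7,19)
bne L0: taken
xor $t2, $t2, 10 → $t2=11^10=1
add $t2, $t2, 7 → $t2=1+7=8
sub $t2, $t2, 8 → $t2=8-8=0
add $t4, $t4, 3 → $t4=7+3=10
cmp $t4, 19  (cmp 10,19)
bne L0: taken
xor $t2, $t2, 10 → $t2=0^10=10
add $t2, $t2, 7 → $t2=10+7=17
sub $t2, $t2, 8 → $t2=17-8=9
add $t4, $t4, 3 → $t4=10+3=13
cmp $t4, 19  (cmp 13,19)
bne L0: taken
xor $t2, $t2, 10 → $t2=9^10=3
add $t2, $t2, 7 → $t2=3+7=10
sub $t2, $t2, 8 → $t2=10-8=2
add $t4, $t4, 3 → $t4=13+3=16
cmp $t4, 19  (cmp 16,19)
bne L0: taken
xor $t2, $t2, 10 → $t2=2^10=8
add $t2, $t2, 7 → $t2=8+7=15
sub $t2, $t2, 8 → $t2=15-8=7
add $t4, $t4, 3 → $t4=16+3=19
cmp $t4, 19  (cmp 19,19)
bne L0: not taken
halt.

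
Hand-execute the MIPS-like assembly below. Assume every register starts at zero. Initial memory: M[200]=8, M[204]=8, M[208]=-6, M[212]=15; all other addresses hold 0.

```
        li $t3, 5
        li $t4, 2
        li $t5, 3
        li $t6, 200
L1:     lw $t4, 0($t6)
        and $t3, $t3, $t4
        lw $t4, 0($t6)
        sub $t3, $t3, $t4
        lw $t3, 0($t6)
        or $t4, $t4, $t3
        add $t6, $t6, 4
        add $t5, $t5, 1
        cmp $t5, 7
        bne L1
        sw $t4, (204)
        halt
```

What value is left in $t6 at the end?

216

$t3=5
$t4=2
$t5=3
$t6=200
$t4=M[200]=8
$t3=5&8=0
$t4=M[200]=8
$t3=0-8=-8
$t3=M[200]=8
$t4=8|8=8
$t6=200+4=204
$t5=3+1=4
cmp $t5, 7  (cmp 4,7)
bne L1: taken
$t4=M[204]=8
$t3=8&8=8
$t4=M[204]=8
$t3=8-8=0
$t3=M[204]=8
$t4=8|8=8
$t6=204+4=208
$t5=4+1=5
cmp $t5, 7  (cmp 5,7)
bne L1: taken
$t4=M[208]=-6
$t3=8&(-6)=8
$t4=M[208]=-6
$t3=8-(-6)=14
$t3=M[208]=-6
$t4=(-6)|(-6)=-6
$t6=208+4=212
$t5=5+1=6
cmp $t5, 7  (cmp 6,7)
bne L1: taken
$t4=M[212]=15
$t3=(-6)&15=10
$t4=M[212]=15
$t3=10-15=-5
$t3=M[212]=15
$t4=15|15=15
$t6=212+4=216
$t5=6+1=7
cmp $t5, 7  (cmp 7,7)
bne L1: not taken
sw $t4, (204) → M[204]=15
halt.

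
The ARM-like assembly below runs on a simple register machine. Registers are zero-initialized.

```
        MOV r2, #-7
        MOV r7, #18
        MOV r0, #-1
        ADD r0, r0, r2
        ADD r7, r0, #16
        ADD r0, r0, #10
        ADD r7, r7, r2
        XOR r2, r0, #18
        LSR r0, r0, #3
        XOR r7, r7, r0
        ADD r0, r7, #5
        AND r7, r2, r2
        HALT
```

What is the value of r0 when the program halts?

after MOV r2, #-7: r2=-7
after MOV r7, #18: r7=18
after MOV r0, #-1: r0=-1
after ADD r0, r0, r2: r0=(-1)+(-7)=-8
after ADD r7, r0, #16: r7=(-8)+16=8
after ADD r0, r0, #10: r0=(-8)+10=2
after ADD r7, r7, r2: r7=8+(-7)=1
after XOR r2, r0, #18: r2=2^18=16
after LSR r0, r0, #3: r0=2>>3=0
after XOR r7, r7, r0: r7=1^0=1
after ADD r0, r7, #5: r0=1+5=6
after AND r7, r2, r2: r7=16&16=16
halt.

6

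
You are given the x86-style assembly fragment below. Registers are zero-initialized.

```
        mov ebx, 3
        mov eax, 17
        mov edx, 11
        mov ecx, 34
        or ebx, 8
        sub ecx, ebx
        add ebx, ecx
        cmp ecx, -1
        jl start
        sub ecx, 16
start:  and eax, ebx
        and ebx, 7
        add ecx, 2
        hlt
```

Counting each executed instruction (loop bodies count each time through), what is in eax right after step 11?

mov ebx, 3 → ebx=3
mov eax, 17 → eax=17
mov edx, 11 → edx=11
mov ecx, 34 → ecx=34
or ebx, 8 → ebx=3|8=11
sub ecx, ebx → ecx=34-11=23
add ebx, ecx → ebx=11+23=34
cmp ecx, -1  (cmp 23,-1)
jl start: not taken
sub ecx, 16 → ecx=23-16=7
and eax, ebx → eax=17&34=0
After step 11: eax = 0.

0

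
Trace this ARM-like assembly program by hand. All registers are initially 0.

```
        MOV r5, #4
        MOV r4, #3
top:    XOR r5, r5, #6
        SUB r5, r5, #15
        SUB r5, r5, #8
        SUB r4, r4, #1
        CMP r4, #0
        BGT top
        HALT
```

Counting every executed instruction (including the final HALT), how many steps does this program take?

21

r5=4
r4=3
r5=4^6=2
r5=2-15=-13
r5=(-13)-8=-21
r4=3-1=2
CMP r4, #0  (cmp 2,0)
BGT top: taken
r5=(-21)^6=-19
r5=(-19)-15=-34
r5=(-34)-8=-42
r4=2-1=1
CMP r4, #0  (cmp 1,0)
BGT top: taken
r5=(-42)^6=-48
r5=(-48)-15=-63
r5=(-63)-8=-71
r4=1-1=0
CMP r4, #0  (cmp 0,0)
BGT top: not taken
halt.
Total executed instructions: 21.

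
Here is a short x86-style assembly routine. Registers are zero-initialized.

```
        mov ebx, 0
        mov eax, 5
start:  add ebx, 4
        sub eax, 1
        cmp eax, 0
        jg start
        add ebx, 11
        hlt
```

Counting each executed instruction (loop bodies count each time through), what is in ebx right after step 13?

mov ebx, 0 → ebx=0
mov eax, 5 → eax=5
add ebx, 4 → ebx=0+4=4
sub eax, 1 → eax=5-1=4
cmp eax, 0  (cmp 4,0)
jg start: taken
add ebx, 4 → ebx=4+4=8
sub eax, 1 → eax=4-1=3
cmp eax, 0  (cmp 3,0)
jg start: taken
add ebx, 4 → ebx=8+4=12
sub eax, 1 → eax=3-1=2
cmp eax, 0  (cmp 2,0)
After step 13: ebx = 12.

12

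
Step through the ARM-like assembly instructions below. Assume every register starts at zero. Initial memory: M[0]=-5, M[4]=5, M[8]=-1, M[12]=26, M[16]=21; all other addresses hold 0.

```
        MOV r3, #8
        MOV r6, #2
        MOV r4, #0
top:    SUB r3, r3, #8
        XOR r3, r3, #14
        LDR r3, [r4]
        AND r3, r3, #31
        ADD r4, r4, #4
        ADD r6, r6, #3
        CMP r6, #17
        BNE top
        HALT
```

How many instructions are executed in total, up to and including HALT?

44

after MOV r3, #8: r3=8
after MOV r6, #2: r6=2
after MOV r4, #0: r4=0
after SUB r3, r3, #8: r3=8-8=0
after XOR r3, r3, #14: r3=0^14=14
after LDR r3, [r4]: r3=M[0]=-5
after AND r3, r3, #31: r3=(-5)&31=27
after ADD r4, r4, #4: r4=0+4=4
after ADD r6, r6, #3: r6=2+3=5
CMP r6, #17  (cmp 5,17)
BNE top: taken
after SUB r3, r3, #8: r3=27-8=19
after XOR r3, r3, #14: r3=19^14=29
after LDR r3, [r4]: r3=M[4]=5
after AND r3, r3, #31: r3=5&31=5
after ADD r4, r4, #4: r4=4+4=8
after ADD r6, r6, #3: r6=5+3=8
CMP r6, #17  (cmp 8,17)
BNE top: taken
after SUB r3, r3, #8: r3=5-8=-3
after XOR r3, r3, #14: r3=(-3)^14=-13
after LDR r3, [r4]: r3=M[8]=-1
after AND r3, r3, #31: r3=(-1)&31=31
after ADD r4, r4, #4: r4=8+4=12
after ADD r6, r6, #3: r6=8+3=11
CMP r6, #17  (cmp 11,17)
BNE top: taken
after SUB r3, r3, #8: r3=31-8=23
after XOR r3, r3, #14: r3=23^14=25
after LDR r3, [r4]: r3=M[12]=26
after AND r3, r3, #31: r3=26&31=26
after ADD r4, r4, #4: r4=12+4=16
after ADD r6, r6, #3: r6=11+3=14
CMP r6, #17  (cmp 14,17)
BNE top: taken
after SUB r3, r3, #8: r3=26-8=18
after XOR r3, r3, #14: r3=18^14=28
after LDR r3, [r4]: r3=M[16]=21
after AND r3, r3, #31: r3=21&31=21
after ADD r4, r4, #4: r4=16+4=20
after ADD r6, r6, #3: r6=14+3=17
CMP r6, #17  (cmp 17,17)
BNE top: not taken
halt.
Total executed instructions: 44.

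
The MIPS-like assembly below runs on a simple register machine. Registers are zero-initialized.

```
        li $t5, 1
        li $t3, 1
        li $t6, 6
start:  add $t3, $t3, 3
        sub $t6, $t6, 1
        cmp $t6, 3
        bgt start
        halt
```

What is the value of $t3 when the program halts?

10

li $t5, 1 → $t5=1
li $t3, 1 → $t3=1
li $t6, 6 → $t6=6
add $t3, $t3, 3 → $t3=1+3=4
sub $t6, $t6, 1 → $t6=6-1=5
cmp $t6, 3  (cmp 5,3)
bgt start: taken
add $t3, $t3, 3 → $t3=4+3=7
sub $t6, $t6, 1 → $t6=5-1=4
cmp $t6, 3  (cmp 4,3)
bgt start: taken
add $t3, $t3, 3 → $t3=7+3=10
sub $t6, $t6, 1 → $t6=4-1=3
cmp $t6, 3  (cmp 3,3)
bgt start: not taken
halt.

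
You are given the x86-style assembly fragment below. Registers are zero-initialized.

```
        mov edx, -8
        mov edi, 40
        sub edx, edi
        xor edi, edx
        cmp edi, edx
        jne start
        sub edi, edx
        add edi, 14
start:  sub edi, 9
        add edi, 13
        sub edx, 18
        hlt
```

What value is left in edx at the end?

after mov edx, -8: edx=-8
after mov edi, 40: edi=40
after sub edx, edi: edx=(-8)-40=-48
after xor edi, edx: edi=40^(-48)=-8
cmp edi, edx  (cmp -8,-48)
jne start: taken
after sub edi, 9: edi=(-8)-9=-17
after add edi, 13: edi=(-17)+13=-4
after sub edx, 18: edx=(-48)-18=-66
halt.

-66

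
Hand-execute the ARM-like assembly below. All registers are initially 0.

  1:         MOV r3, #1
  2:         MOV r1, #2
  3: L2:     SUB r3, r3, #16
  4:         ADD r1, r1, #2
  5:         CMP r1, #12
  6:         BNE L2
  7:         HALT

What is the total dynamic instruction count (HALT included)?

23

after MOV r3, #1: r3=1
after MOV r1, #2: r1=2
after SUB r3, r3, #16: r3=1-16=-15
after ADD r1, r1, #2: r1=2+2=4
CMP r1, #12  (cmp 4,12)
BNE L2: taken
after SUB r3, r3, #16: r3=(-15)-16=-31
after ADD r1, r1, #2: r1=4+2=6
CMP r1, #12  (cmp 6,12)
BNE L2: taken
after SUB r3, r3, #16: r3=(-31)-16=-47
after ADD r1, r1, #2: r1=6+2=8
CMP r1, #12  (cmp 8,12)
BNE L2: taken
after SUB r3, r3, #16: r3=(-47)-16=-63
after ADD r1, r1, #2: r1=8+2=10
CMP r1, #12  (cmp 10,12)
BNE L2: taken
after SUB r3, r3, #16: r3=(-63)-16=-79
after ADD r1, r1, #2: r1=10+2=12
CMP r1, #12  (cmp 12,12)
BNE L2: not taken
halt.
Total executed instructions: 23.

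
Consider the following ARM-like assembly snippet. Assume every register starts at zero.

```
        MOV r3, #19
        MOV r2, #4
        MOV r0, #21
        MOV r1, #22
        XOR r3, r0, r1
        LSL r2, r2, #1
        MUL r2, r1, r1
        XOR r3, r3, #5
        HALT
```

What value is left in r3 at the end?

MOV r3, #19 → r3=19
MOV r2, #4 → r2=4
MOV r0, #21 → r0=21
MOV r1, #22 → r1=22
XOR r3, r0, r1 → r3=21^22=3
LSL r2, r2, #1 → r2=4<<1=8
MUL r2, r1, r1 → r2=22*22=484
XOR r3, r3, #5 → r3=3^5=6
halt.

6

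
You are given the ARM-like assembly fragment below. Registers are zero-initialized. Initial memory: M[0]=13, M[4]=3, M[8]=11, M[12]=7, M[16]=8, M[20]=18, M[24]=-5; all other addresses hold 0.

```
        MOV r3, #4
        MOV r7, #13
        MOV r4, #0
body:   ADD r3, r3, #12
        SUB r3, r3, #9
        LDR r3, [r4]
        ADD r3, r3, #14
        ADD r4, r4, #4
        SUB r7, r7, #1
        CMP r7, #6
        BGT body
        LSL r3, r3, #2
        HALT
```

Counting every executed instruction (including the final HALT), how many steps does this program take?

61

after MOV r3, #4: r3=4
after MOV r7, #13: r7=13
after MOV r4, #0: r4=0
after ADD r3, r3, #12: r3=4+12=16
after SUB r3, r3, #9: r3=16-9=7
after LDR r3, [r4]: r3=M[0]=13
after ADD r3, r3, #14: r3=13+14=27
after ADD r4, r4, #4: r4=0+4=4
after SUB r7, r7, #1: r7=13-1=12
CMP r7, #6  (cmp 12,6)
BGT body: taken
after ADD r3, r3, #12: r3=27+12=39
after SUB r3, r3, #9: r3=39-9=30
after LDR r3, [r4]: r3=M[4]=3
after ADD r3, r3, #14: r3=3+14=17
after ADD r4, r4, #4: r4=4+4=8
after SUB r7, r7, #1: r7=12-1=11
CMP r7, #6  (cmp 11,6)
BGT body: taken
after ADD r3, r3, #12: r3=17+12=29
after SUB r3, r3, #9: r3=29-9=20
after LDR r3, [r4]: r3=M[8]=11
after ADD r3, r3, #14: r3=11+14=25
after ADD r4, r4, #4: r4=8+4=12
after SUB r7, r7, #1: r7=11-1=10
CMP r7, #6  (cmp 10,6)
BGT body: taken
after ADD r3, r3, #12: r3=25+12=37
after SUB r3, r3, #9: r3=37-9=28
after LDR r3, [r4]: r3=M[12]=7
after ADD r3, r3, #14: r3=7+14=21
after ADD r4, r4, #4: r4=12+4=16
after SUB r7, r7, #1: r7=10-1=9
CMP r7, #6  (cmp 9,6)
BGT body: taken
after ADD r3, r3, #12: r3=21+12=33
after SUB r3, r3, #9: r3=33-9=24
after LDR r3, [r4]: r3=M[16]=8
after ADD r3, r3, #14: r3=8+14=22
after ADD r4, r4, #4: r4=16+4=20
after SUB r7, r7, #1: r7=9-1=8
CMP r7, #6  (cmp 8,6)
BGT body: taken
after ADD r3, r3, #12: r3=22+12=34
after SUB r3, r3, #9: r3=34-9=25
after LDR r3, [r4]: r3=M[20]=18
after ADD r3, r3, #14: r3=18+14=32
after ADD r4, r4, #4: r4=20+4=24
after SUB r7, r7, #1: r7=8-1=7
CMP r7, #6  (cmp 7,6)
BGT body: taken
after ADD r3, r3, #12: r3=32+12=44
after SUB r3, r3, #9: r3=44-9=35
after LDR r3, [r4]: r3=M[24]=-5
after ADD r3, r3, #14: r3=(-5)+14=9
after ADD r4, r4, #4: r4=24+4=28
after SUB r7, r7, #1: r7=7-1=6
CMP r7, #6  (cmp 6,6)
BGT body: not taken
after LSL r3, r3, #2: r3=9<<2=36
halt.
Total executed instructions: 61.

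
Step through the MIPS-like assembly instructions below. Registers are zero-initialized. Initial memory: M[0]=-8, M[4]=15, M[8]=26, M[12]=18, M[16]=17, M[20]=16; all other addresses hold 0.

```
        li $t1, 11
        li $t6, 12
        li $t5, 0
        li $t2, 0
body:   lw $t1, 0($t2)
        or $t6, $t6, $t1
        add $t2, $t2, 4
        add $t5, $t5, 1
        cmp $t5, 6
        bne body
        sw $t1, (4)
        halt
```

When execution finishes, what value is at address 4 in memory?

$t1=11
$t6=12
$t5=0
$t2=0
$t1=M[0]=-8
$t6=12|(-8)=-4
$t2=0+4=4
$t5=0+1=1
cmp $t5, 6  (cmp 1,6)
bne body: taken
$t1=M[4]=15
$t6=(-4)|15=-1
$t2=4+4=8
$t5=1+1=2
cmp $t5, 6  (cmp 2,6)
bne body: taken
$t1=M[8]=26
$t6=(-1)|26=-1
$t2=8+4=12
$t5=2+1=3
cmp $t5, 6  (cmp 3,6)
bne body: taken
$t1=M[12]=18
$t6=(-1)|18=-1
$t2=12+4=16
$t5=3+1=4
cmp $t5, 6  (cmp 4,6)
bne body: taken
$t1=M[16]=17
$t6=(-1)|17=-1
$t2=16+4=20
$t5=4+1=5
cmp $t5, 6  (cmp 5,6)
bne body: taken
$t1=M[20]=16
$t6=(-1)|16=-1
$t2=20+4=24
$t5=5+1=6
cmp $t5, 6  (cmp 6,6)
bne body: not taken
sw $t1, (4) → M[4]=16
halt.

16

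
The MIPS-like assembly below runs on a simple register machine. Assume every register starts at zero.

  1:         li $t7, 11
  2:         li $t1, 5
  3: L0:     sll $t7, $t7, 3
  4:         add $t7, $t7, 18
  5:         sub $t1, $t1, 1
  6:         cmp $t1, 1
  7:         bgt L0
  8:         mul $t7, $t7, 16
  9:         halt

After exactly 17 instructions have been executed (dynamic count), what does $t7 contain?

6946

after li $t7, 11: $t7=11
after li $t1, 5: $t1=5
after sll $t7, $t7, 3: $t7=11<<3=88
after add $t7, $t7, 18: $t7=88+18=106
after sub $t1, $t1, 1: $t1=5-1=4
cmp $t1, 1  (cmp 4,1)
bgt L0: taken
after sll $t7, $t7, 3: $t7=106<<3=848
after add $t7, $t7, 18: $t7=848+18=866
after sub $t1, $t1, 1: $t1=4-1=3
cmp $t1, 1  (cmp 3,1)
bgt L0: taken
after sll $t7, $t7, 3: $t7=866<<3=6928
after add $t7, $t7, 18: $t7=6928+18=6946
after sub $t1, $t1, 1: $t1=3-1=2
cmp $t1, 1  (cmp 2,1)
bgt L0: taken
After step 17: $t7 = 6946.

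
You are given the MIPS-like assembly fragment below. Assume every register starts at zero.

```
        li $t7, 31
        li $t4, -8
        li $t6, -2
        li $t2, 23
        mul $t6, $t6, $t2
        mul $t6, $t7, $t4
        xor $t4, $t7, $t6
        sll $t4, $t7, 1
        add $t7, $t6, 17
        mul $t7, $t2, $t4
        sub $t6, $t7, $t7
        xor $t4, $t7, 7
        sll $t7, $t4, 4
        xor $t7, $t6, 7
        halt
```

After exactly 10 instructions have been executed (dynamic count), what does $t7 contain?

1426

li $t7, 31 → $t7=31
li $t4, -8 → $t4=-8
li $t6, -2 → $t6=-2
li $t2, 23 → $t2=23
mul $t6, $t6, $t2 → $t6=(-2)*23=-46
mul $t6, $t7, $t4 → $t6=31*(-8)=-248
xor $t4, $t7, $t6 → $t4=31^(-248)=-233
sll $t4, $t7, 1 → $t4=31<<1=62
add $t7, $t6, 17 → $t7=(-248)+17=-231
mul $t7, $t2, $t4 → $t7=23*62=1426
After step 10: $t7 = 1426.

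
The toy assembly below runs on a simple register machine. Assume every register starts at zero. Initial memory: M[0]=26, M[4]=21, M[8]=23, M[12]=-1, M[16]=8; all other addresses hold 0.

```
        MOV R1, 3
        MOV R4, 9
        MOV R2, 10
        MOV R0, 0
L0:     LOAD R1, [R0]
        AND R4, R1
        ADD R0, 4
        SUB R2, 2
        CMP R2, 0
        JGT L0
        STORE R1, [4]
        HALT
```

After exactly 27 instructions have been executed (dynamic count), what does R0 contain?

16

after MOV R1, 3: R1=3
after MOV R4, 9: R4=9
after MOV R2, 10: R2=10
after MOV R0, 0: R0=0
after LOAD R1, [R0]: R1=M[0]=26
after AND R4, R1: R4=9&26=8
after ADD R0, 4: R0=0+4=4
after SUB R2, 2: R2=10-2=8
CMP R2, 0  (cmp 8,0)
JGT L0: taken
after LOAD R1, [R0]: R1=M[4]=21
after AND R4, R1: R4=8&21=0
after ADD R0, 4: R0=4+4=8
after SUB R2, 2: R2=8-2=6
CMP R2, 0  (cmp 6,0)
JGT L0: taken
after LOAD R1, [R0]: R1=M[8]=23
after AND R4, R1: R4=0&23=0
after ADD R0, 4: R0=8+4=12
after SUB R2, 2: R2=6-2=4
CMP R2, 0  (cmp 4,0)
JGT L0: taken
after LOAD R1, [R0]: R1=M[12]=-1
after AND R4, R1: R4=0&(-1)=0
after ADD R0, 4: R0=12+4=16
after SUB R2, 2: R2=4-2=2
CMP R2, 0  (cmp 2,0)
After step 27: R0 = 16.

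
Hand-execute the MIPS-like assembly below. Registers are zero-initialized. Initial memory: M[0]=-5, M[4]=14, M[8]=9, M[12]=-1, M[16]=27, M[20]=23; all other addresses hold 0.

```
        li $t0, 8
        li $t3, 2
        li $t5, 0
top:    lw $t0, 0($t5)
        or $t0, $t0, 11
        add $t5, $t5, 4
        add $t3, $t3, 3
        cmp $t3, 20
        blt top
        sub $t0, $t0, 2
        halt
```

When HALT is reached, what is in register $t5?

24

$t0=8
$t3=2
$t5=0
$t0=M[0]=-5
$t0=(-5)|11=-5
$t5=0+4=4
$t3=2+3=5
cmp $t3, 20  (cmp 5,20)
blt top: taken
$t0=M[4]=14
$t0=14|11=15
$t5=4+4=8
$t3=5+3=8
cmp $t3, 20  (cmp 8,20)
blt top: taken
$t0=M[8]=9
$t0=9|11=11
$t5=8+4=12
$t3=8+3=11
cmp $t3, 20  (cmp 11,20)
blt top: taken
$t0=M[12]=-1
$t0=(-1)|11=-1
$t5=12+4=16
$t3=11+3=14
cmp $t3, 20  (cmp 14,20)
blt top: taken
$t0=M[16]=27
$t0=27|11=27
$t5=16+4=20
$t3=14+3=17
cmp $t3, 20  (cmp 17,20)
blt top: taken
$t0=M[20]=23
$t0=23|11=31
$t5=20+4=24
$t3=17+3=20
cmp $t3, 20  (cmp 20,20)
blt top: not taken
$t0=31-2=29
halt.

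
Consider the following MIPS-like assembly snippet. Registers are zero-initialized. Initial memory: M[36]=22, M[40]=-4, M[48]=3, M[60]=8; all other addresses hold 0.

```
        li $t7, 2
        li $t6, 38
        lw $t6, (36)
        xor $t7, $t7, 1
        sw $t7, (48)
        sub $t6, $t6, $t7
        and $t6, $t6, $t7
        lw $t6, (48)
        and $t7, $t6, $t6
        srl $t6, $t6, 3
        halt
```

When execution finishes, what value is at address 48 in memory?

after li $t7, 2: $t7=2
after li $t6, 38: $t6=38
after lw $t6, (36): $t6=M[36]=22
after xor $t7, $t7, 1: $t7=2^1=3
sw $t7, (48) → M[48]=3
after sub $t6, $t6, $t7: $t6=22-3=19
after and $t6, $t6, $t7: $t6=19&3=3
after lw $t6, (48): $t6=M[48]=3
after and $t7, $t6, $t6: $t7=3&3=3
after srl $t6, $t6, 3: $t6=3>>3=0
halt.

3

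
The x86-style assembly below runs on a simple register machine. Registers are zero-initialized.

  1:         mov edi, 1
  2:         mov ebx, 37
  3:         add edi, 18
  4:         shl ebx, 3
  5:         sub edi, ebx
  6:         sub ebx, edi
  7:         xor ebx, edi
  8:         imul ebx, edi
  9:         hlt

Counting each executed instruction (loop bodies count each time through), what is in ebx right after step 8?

224370

after mov edi, 1: edi=1
after mov ebx, 37: ebx=37
after add edi, 18: edi=1+18=19
after shl ebx, 3: ebx=37<<3=296
after sub edi, ebx: edi=19-296=-277
after sub ebx, edi: ebx=296-(-277)=573
after xor ebx, edi: ebx=573^(-277)=-810
after imul ebx, edi: ebx=(-810)*(-277)=224370
After step 8: ebx = 224370.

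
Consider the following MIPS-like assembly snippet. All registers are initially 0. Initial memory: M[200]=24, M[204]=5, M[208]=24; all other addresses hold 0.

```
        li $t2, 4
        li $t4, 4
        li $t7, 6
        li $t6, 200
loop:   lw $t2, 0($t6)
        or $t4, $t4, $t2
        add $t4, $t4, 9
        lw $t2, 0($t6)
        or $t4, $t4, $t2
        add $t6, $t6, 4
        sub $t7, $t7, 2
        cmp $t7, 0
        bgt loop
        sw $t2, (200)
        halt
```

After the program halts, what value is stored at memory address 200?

after li $t2, 4: $t2=4
after li $t4, 4: $t4=4
after li $t7, 6: $t7=6
after li $t6, 200: $t6=200
after lw $t2, 0($t6): $t2=M[200]=24
after or $t4, $t4, $t2: $t4=4|24=28
after add $t4, $t4, 9: $t4=28+9=37
after lw $t2, 0($t6): $t2=M[200]=24
after or $t4, $t4, $t2: $t4=37|24=61
after add $t6, $t6, 4: $t6=200+4=204
after sub $t7, $t7, 2: $t7=6-2=4
cmp $t7, 0  (cmp 4,0)
bgt loop: taken
after lw $t2, 0($t6): $t2=M[204]=5
after or $t4, $t4, $t2: $t4=61|5=61
after add $t4, $t4, 9: $t4=61+9=70
after lw $t2, 0($t6): $t2=M[204]=5
after or $t4, $t4, $t2: $t4=70|5=71
after add $t6, $t6, 4: $t6=204+4=208
after sub $t7, $t7, 2: $t7=4-2=2
cmp $t7, 0  (cmp 2,0)
bgt loop: taken
after lw $t2, 0($t6): $t2=M[208]=24
after or $t4, $t4, $t2: $t4=71|24=95
after add $t4, $t4, 9: $t4=95+9=104
after lw $t2, 0($t6): $t2=M[208]=24
after or $t4, $t4, $t2: $t4=104|24=120
after add $t6, $t6, 4: $t6=208+4=212
after sub $t7, $t7, 2: $t7=2-2=0
cmp $t7, 0  (cmp 0,0)
bgt loop: not taken
sw $t2, (200) → M[200]=24
halt.

24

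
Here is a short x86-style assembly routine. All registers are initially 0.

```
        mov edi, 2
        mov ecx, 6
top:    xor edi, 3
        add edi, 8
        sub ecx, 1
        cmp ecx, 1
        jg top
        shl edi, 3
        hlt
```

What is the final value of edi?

mov edi, 2 → edi=2
mov ecx, 6 → ecx=6
xor edi, 3 → edi=2^3=1
add edi, 8 → edi=1+8=9
sub ecx, 1 → ecx=6-1=5
cmp ecx, 1  (cmp 5,1)
jg top: taken
xor edi, 3 → edi=9^3=10
add edi, 8 → edi=10+8=18
sub ecx, 1 → ecx=5-1=4
cmp ecx, 1  (cmp 4,1)
jg top: taken
xor edi, 3 → edi=18^3=17
add edi, 8 → edi=17+8=25
sub ecx, 1 → ecx=4-1=3
cmp ecx, 1  (cmp 3,1)
jg top: taken
xor edi, 3 → edi=25^3=26
add edi, 8 → edi=26+8=34
sub ecx, 1 → ecx=3-1=2
cmp ecx, 1  (cmp 2,1)
jg top: taken
xor edi, 3 → edi=34^3=33
add edi, 8 → edi=33+8=41
sub ecx, 1 → ecx=2-1=1
cmp ecx, 1  (cmp 1,1)
jg top: not taken
shl edi, 3 → edi=41<<3=328
halt.

328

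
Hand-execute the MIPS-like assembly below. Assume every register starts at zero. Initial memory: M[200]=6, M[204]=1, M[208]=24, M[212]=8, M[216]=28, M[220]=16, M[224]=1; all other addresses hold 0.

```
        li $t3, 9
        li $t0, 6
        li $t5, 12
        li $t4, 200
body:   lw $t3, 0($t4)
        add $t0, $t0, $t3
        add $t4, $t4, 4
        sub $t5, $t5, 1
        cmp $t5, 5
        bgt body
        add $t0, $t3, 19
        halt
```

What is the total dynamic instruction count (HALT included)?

li $t3, 9 → $t3=9
li $t0, 6 → $t0=6
li $t5, 12 → $t5=12
li $t4, 200 → $t4=200
lw $t3, 0($t4) → $t3=M[200]=6
add $t0, $t0, $t3 → $t0=6+6=12
add $t4, $t4, 4 → $t4=200+4=204
sub $t5, $t5, 1 → $t5=12-1=11
cmp $t5, 5  (cmp 11,5)
bgt body: taken
lw $t3, 0($t4) → $t3=M[204]=1
add $t0, $t0, $t3 → $t0=12+1=13
add $t4, $t4, 4 → $t4=204+4=208
sub $t5, $t5, 1 → $t5=11-1=10
cmp $t5, 5  (cmp 10,5)
bgt body: taken
lw $t3, 0($t4) → $t3=M[208]=24
add $t0, $t0, $t3 → $t0=13+24=37
add $t4, $t4, 4 → $t4=208+4=212
sub $t5, $t5, 1 → $t5=10-1=9
cmp $t5, 5  (cmp 9,5)
bgt body: taken
lw $t3, 0($t4) → $t3=M[212]=8
add $t0, $t0, $t3 → $t0=37+8=45
add $t4, $t4, 4 → $t4=212+4=216
sub $t5, $t5, 1 → $t5=9-1=8
cmp $t5, 5  (cmp 8,5)
bgt body: taken
lw $t3, 0($t4) → $t3=M[216]=28
add $t0, $t0, $t3 → $t0=45+28=73
add $t4, $t4, 4 → $t4=216+4=220
sub $t5, $t5, 1 → $t5=8-1=7
cmp $t5, 5  (cmp 7,5)
bgt body: taken
lw $t3, 0($t4) → $t3=M[220]=16
add $t0, $t0, $t3 → $t0=73+16=89
add $t4, $t4, 4 → $t4=220+4=224
sub $t5, $t5, 1 → $t5=7-1=6
cmp $t5, 5  (cmp 6,5)
bgt body: taken
lw $t3, 0($t4) → $t3=M[224]=1
add $t0, $t0, $t3 → $t0=89+1=90
add $t4, $t4, 4 → $t4=224+4=228
sub $t5, $t5, 1 → $t5=6-1=5
cmp $t5, 5  (cmp 5,5)
bgt body: not taken
add $t0, $t3, 19 → $t0=1+19=20
halt.
Total executed instructions: 48.

48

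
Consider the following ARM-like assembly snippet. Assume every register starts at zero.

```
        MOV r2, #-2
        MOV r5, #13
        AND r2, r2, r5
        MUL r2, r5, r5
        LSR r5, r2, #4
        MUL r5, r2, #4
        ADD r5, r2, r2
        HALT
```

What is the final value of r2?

169

r2=-2
r5=13
r2=(-2)&13=12
r2=13*13=169
r5=169>>4=10
r5=169*4=676
r5=169+169=338
halt.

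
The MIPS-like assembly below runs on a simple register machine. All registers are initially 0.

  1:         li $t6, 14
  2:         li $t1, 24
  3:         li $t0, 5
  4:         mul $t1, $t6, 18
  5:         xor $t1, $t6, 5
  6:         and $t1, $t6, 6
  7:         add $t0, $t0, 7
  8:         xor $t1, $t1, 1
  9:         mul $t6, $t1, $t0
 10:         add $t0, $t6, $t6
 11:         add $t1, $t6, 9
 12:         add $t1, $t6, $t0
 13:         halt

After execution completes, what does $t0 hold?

168

after li $t6, 14: $t6=14
after li $t1, 24: $t1=24
after li $t0, 5: $t0=5
after mul $t1, $t6, 18: $t1=14*18=252
after xor $t1, $t6, 5: $t1=14^5=11
after and $t1, $t6, 6: $t1=14&6=6
after add $t0, $t0, 7: $t0=5+7=12
after xor $t1, $t1, 1: $t1=6^1=7
after mul $t6, $t1, $t0: $t6=7*12=84
after add $t0, $t6, $t6: $t0=84+84=168
after add $t1, $t6, 9: $t1=84+9=93
after add $t1, $t6, $t0: $t1=84+168=252
halt.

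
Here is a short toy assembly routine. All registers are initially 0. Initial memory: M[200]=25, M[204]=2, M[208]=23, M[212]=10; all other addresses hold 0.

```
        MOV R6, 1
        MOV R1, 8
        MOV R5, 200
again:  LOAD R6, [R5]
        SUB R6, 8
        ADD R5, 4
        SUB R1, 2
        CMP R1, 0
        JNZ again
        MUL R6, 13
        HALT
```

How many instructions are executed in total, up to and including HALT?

after MOV R6, 1: R6=1
after MOV R1, 8: R1=8
after MOV R5, 200: R5=200
after LOAD R6, [R5]: R6=M[200]=25
after SUB R6, 8: R6=25-8=17
after ADD R5, 4: R5=200+4=204
after SUB R1, 2: R1=8-2=6
CMP R1, 0  (cmp 6,0)
JNZ again: taken
after LOAD R6, [R5]: R6=M[204]=2
after SUB R6, 8: R6=2-8=-6
after ADD R5, 4: R5=204+4=208
after SUB R1, 2: R1=6-2=4
CMP R1, 0  (cmp 4,0)
JNZ again: taken
after LOAD R6, [R5]: R6=M[208]=23
after SUB R6, 8: R6=23-8=15
after ADD R5, 4: R5=208+4=212
after SUB R1, 2: R1=4-2=2
CMP R1, 0  (cmp 2,0)
JNZ again: taken
after LOAD R6, [R5]: R6=M[212]=10
after SUB R6, 8: R6=10-8=2
after ADD R5, 4: R5=212+4=216
after SUB R1, 2: R1=2-2=0
CMP R1, 0  (cmp 0,0)
JNZ again: not taken
after MUL R6, 13: R6=2*13=26
halt.
Total executed instructions: 29.

29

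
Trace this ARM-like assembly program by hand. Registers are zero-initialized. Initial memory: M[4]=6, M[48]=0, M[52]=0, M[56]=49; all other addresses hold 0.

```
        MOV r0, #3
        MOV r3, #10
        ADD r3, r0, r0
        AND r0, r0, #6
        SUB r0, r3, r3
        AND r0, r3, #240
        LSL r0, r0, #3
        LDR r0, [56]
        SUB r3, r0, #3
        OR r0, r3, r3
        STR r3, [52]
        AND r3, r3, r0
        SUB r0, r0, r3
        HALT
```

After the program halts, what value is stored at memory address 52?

46

MOV r0, #3 → r0=3
MOV r3, #10 → r3=10
ADD r3, r0, r0 → r3=3+3=6
AND r0, r0, #6 → r0=3&6=2
SUB r0, r3, r3 → r0=6-6=0
AND r0, r3, #240 → r0=6&240=0
LSL r0, r0, #3 → r0=0<<3=0
LDR r0, [56] → r0=M[56]=49
SUB r3, r0, #3 → r3=49-3=46
OR r0, r3, r3 → r0=46|46=46
STR r3, [52] → M[52]=46
AND r3, r3, r0 → r3=46&46=46
SUB r0, r0, r3 → r0=46-46=0
halt.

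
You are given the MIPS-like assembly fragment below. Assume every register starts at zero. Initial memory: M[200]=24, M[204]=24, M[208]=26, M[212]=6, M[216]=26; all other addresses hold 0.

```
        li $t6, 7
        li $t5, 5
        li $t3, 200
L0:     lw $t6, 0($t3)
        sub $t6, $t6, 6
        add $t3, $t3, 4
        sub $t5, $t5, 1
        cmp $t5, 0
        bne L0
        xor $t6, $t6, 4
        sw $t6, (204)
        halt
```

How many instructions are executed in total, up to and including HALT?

36

$t6=7
$t5=5
$t3=200
$t6=M[200]=24
$t6=24-6=18
$t3=200+4=204
$t5=5-1=4
cmp $t5, 0  (cmp 4,0)
bne L0: taken
$t6=M[204]=24
$t6=24-6=18
$t3=204+4=208
$t5=4-1=3
cmp $t5, 0  (cmp 3,0)
bne L0: taken
$t6=M[208]=26
$t6=26-6=20
$t3=208+4=212
$t5=3-1=2
cmp $t5, 0  (cmp 2,0)
bne L0: taken
$t6=M[212]=6
$t6=6-6=0
$t3=212+4=216
$t5=2-1=1
cmp $t5, 0  (cmp 1,0)
bne L0: taken
$t6=M[216]=26
$t6=26-6=20
$t3=216+4=220
$t5=1-1=0
cmp $t5, 0  (cmp 0,0)
bne L0: not taken
$t6=20^4=16
sw $t6, (204) → M[204]=16
halt.
Total executed instructions: 36.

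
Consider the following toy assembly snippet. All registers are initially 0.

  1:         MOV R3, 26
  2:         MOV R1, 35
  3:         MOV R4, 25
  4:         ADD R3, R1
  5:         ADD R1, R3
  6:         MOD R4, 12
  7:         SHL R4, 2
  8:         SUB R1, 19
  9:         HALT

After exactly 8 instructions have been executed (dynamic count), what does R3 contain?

MOV R3, 26 → R3=26
MOV R1, 35 → R1=35
MOV R4, 25 → R4=25
ADD R3, R1 → R3=26+35=61
ADD R1, R3 → R1=35+61=96
MOD R4, 12 → R4=25%12=1
SHL R4, 2 → R4=1<<2=4
SUB R1, 19 → R1=96-19=77
After step 8: R3 = 61.

61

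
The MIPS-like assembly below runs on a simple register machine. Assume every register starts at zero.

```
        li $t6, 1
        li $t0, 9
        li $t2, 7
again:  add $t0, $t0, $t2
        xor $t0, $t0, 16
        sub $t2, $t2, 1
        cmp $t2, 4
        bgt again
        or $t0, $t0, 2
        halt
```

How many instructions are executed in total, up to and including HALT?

20

li $t6, 1 → $t6=1
li $t0, 9 → $t0=9
li $t2, 7 → $t2=7
add $t0, $t0, $t2 → $t0=9+7=16
xor $t0, $t0, 16 → $t0=16^16=0
sub $t2, $t2, 1 → $t2=7-1=6
cmp $t2, 4  (cmp 6,4)
bgt again: taken
add $t0, $t0, $t2 → $t0=0+6=6
xor $t0, $t0, 16 → $t0=6^16=22
sub $t2, $t2, 1 → $t2=6-1=5
cmp $t2, 4  (cmp 5,4)
bgt again: taken
add $t0, $t0, $t2 → $t0=22+5=27
xor $t0, $t0, 16 → $t0=27^16=11
sub $t2, $t2, 1 → $t2=5-1=4
cmp $t2, 4  (cmp 4,4)
bgt again: not taken
or $t0, $t0, 2 → $t0=11|2=11
halt.
Total executed instructions: 20.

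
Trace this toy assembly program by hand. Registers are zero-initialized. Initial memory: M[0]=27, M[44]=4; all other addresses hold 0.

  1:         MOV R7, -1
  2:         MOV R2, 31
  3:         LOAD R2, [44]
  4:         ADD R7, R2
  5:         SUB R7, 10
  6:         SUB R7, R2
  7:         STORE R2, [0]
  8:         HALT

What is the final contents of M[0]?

4

after MOV R7, -1: R7=-1
after MOV R2, 31: R2=31
after LOAD R2, [44]: R2=M[44]=4
after ADD R7, R2: R7=(-1)+4=3
after SUB R7, 10: R7=3-10=-7
after SUB R7, R2: R7=(-7)-4=-11
STORE R2, [0] → M[0]=4
halt.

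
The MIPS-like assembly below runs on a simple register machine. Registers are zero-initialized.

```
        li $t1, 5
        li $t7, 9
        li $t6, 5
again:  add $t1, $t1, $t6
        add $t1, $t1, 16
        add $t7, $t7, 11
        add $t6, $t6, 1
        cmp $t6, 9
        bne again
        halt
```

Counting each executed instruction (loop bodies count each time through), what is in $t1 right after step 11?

li $t1, 5 → $t1=5
li $t7, 9 → $t7=9
li $t6, 5 → $t6=5
add $t1, $t1, $t6 → $t1=5+5=10
add $t1, $t1, 16 → $t1=10+16=26
add $t7, $t7, 11 → $t7=9+11=20
add $t6, $t6, 1 → $t6=5+1=6
cmp $t6, 9  (cmp 6,9)
bne again: taken
add $t1, $t1, $t6 → $t1=26+6=32
add $t1, $t1, 16 → $t1=32+16=48
After step 11: $t1 = 48.

48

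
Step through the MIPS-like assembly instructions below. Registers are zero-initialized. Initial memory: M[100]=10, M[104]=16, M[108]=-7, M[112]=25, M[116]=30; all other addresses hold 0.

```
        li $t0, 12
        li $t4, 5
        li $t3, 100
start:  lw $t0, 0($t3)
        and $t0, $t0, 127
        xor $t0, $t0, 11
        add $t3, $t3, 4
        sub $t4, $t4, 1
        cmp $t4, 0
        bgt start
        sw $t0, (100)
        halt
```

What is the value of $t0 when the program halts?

21

after li $t0, 12: $t0=12
after li $t4, 5: $t4=5
after li $t3, 100: $t3=100
after lw $t0, 0($t3): $t0=M[100]=10
after and $t0, $t0, 127: $t0=10&127=10
after xor $t0, $t0, 11: $t0=10^11=1
after add $t3, $t3, 4: $t3=100+4=104
after sub $t4, $t4, 1: $t4=5-1=4
cmp $t4, 0  (cmp 4,0)
bgt start: taken
after lw $t0, 0($t3): $t0=M[104]=16
after and $t0, $t0, 127: $t0=16&127=16
after xor $t0, $t0, 11: $t0=16^11=27
after add $t3, $t3, 4: $t3=104+4=108
after sub $t4, $t4, 1: $t4=4-1=3
cmp $t4, 0  (cmp 3,0)
bgt start: taken
after lw $t0, 0($t3): $t0=M[108]=-7
after and $t0, $t0, 127: $t0=(-7)&127=121
after xor $t0, $t0, 11: $t0=121^11=114
after add $t3, $t3, 4: $t3=108+4=112
after sub $t4, $t4, 1: $t4=3-1=2
cmp $t4, 0  (cmp 2,0)
bgt start: taken
after lw $t0, 0($t3): $t0=M[112]=25
after and $t0, $t0, 127: $t0=25&127=25
after xor $t0, $t0, 11: $t0=25^11=18
after add $t3, $t3, 4: $t3=112+4=116
after sub $t4, $t4, 1: $t4=2-1=1
cmp $t4, 0  (cmp 1,0)
bgt start: taken
after lw $t0, 0($t3): $t0=M[116]=30
after and $t0, $t0, 127: $t0=30&127=30
after xor $t0, $t0, 11: $t0=30^11=21
after add $t3, $t3, 4: $t3=116+4=120
after sub $t4, $t4, 1: $t4=1-1=0
cmp $t4, 0  (cmp 0,0)
bgt start: not taken
sw $t0, (100) → M[100]=21
halt.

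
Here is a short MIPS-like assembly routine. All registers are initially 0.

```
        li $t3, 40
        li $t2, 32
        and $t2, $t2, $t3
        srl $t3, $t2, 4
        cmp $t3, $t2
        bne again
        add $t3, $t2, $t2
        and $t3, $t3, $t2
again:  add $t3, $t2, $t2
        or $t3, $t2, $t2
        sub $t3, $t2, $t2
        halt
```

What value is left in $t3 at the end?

0

after li $t3, 40: $t3=40
after li $t2, 32: $t2=32
after and $t2, $t2, $t3: $t2=32&40=32
after srl $t3, $t2, 4: $t3=32>>4=2
cmp $t3, $t2  (cmp 2,32)
bne again: taken
after add $t3, $t2, $t2: $t3=32+32=64
after or $t3, $t2, $t2: $t3=32|32=32
after sub $t3, $t2, $t2: $t3=32-32=0
halt.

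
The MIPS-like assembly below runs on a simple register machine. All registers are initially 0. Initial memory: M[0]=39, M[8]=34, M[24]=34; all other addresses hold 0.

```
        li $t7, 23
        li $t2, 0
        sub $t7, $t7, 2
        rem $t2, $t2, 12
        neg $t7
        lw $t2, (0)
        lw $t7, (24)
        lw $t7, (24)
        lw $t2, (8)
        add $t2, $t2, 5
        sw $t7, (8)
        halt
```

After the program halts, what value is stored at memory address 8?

34

li $t7, 23 → $t7=23
li $t2, 0 → $t2=0
sub $t7, $t7, 2 → $t7=23-2=21
rem $t2, $t2, 12 → $t2=0%12=0
neg $t7 → $t7=-(21)=-21
lw $t2, (0) → $t2=M[0]=39
lw $t7, (24) → $t7=M[24]=34
lw $t7, (24) → $t7=M[24]=34
lw $t2, (8) → $t2=M[8]=34
add $t2, $t2, 5 → $t2=34+5=39
sw $t7, (8) → M[8]=34
halt.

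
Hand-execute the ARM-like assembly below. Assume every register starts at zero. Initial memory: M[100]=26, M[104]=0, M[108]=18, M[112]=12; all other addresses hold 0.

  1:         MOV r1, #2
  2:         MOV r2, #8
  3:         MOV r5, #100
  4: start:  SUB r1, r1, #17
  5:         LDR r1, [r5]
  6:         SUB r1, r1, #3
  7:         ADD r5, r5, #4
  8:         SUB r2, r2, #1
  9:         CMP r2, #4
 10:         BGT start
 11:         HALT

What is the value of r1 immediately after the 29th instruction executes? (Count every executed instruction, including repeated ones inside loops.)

9

r1=2
r2=8
r5=100
r1=2-17=-15
r1=M[100]=26
r1=26-3=23
r5=100+4=104
r2=8-1=7
CMP r2, #4  (cmp 7,4)
BGT start: taken
r1=23-17=6
r1=M[104]=0
r1=0-3=-3
r5=104+4=108
r2=7-1=6
CMP r2, #4  (cmp 6,4)
BGT start: taken
r1=(-3)-17=-20
r1=M[108]=18
r1=18-3=15
r5=108+4=112
r2=6-1=5
CMP r2, #4  (cmp 5,4)
BGT start: taken
r1=15-17=-2
r1=M[112]=12
r1=12-3=9
r5=112+4=116
r2=5-1=4
After step 29: r1 = 9.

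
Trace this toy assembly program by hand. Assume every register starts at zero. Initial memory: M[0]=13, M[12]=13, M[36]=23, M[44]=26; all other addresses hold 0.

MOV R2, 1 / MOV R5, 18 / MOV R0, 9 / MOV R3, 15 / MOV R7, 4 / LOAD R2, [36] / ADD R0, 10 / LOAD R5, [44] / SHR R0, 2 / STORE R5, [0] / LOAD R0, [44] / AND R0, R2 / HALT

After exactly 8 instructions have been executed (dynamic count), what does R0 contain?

R2=1
R5=18
R0=9
R3=15
R7=4
R2=M[36]=23
R0=9+10=19
R5=M[44]=26
After step 8: R0 = 19.

19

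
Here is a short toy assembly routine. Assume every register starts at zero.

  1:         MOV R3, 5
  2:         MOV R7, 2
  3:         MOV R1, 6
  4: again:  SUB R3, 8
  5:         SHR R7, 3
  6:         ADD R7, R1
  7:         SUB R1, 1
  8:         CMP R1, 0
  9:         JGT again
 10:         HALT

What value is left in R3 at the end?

after MOV R3, 5: R3=5
after MOV R7, 2: R7=2
after MOV R1, 6: R1=6
after SUB R3, 8: R3=5-8=-3
after SHR R7, 3: R7=2>>3=0
after ADD R7, R1: R7=0+6=6
after SUB R1, 1: R1=6-1=5
CMP R1, 0  (cmp 5,0)
JGT again: taken
after SUB R3, 8: R3=(-3)-8=-11
after SHR R7, 3: R7=6>>3=0
after ADD R7, R1: R7=0+5=5
after SUB R1, 1: R1=5-1=4
CMP R1, 0  (cmp 4,0)
JGT again: taken
after SUB R3, 8: R3=(-11)-8=-19
after SHR R7, 3: R7=5>>3=0
after ADD R7, R1: R7=0+4=4
after SUB R1, 1: R1=4-1=3
CMP R1, 0  (cmp 3,0)
JGT again: taken
after SUB R3, 8: R3=(-19)-8=-27
after SHR R7, 3: R7=4>>3=0
after ADD R7, R1: R7=0+3=3
after SUB R1, 1: R1=3-1=2
CMP R1, 0  (cmp 2,0)
JGT again: taken
after SUB R3, 8: R3=(-27)-8=-35
after SHR R7, 3: R7=3>>3=0
after ADD R7, R1: R7=0+2=2
after SUB R1, 1: R1=2-1=1
CMP R1, 0  (cmp 1,0)
JGT again: taken
after SUB R3, 8: R3=(-35)-8=-43
after SHR R7, 3: R7=2>>3=0
after ADD R7, R1: R7=0+1=1
after SUB R1, 1: R1=1-1=0
CMP R1, 0  (cmp 0,0)
JGT again: not taken
halt.

-43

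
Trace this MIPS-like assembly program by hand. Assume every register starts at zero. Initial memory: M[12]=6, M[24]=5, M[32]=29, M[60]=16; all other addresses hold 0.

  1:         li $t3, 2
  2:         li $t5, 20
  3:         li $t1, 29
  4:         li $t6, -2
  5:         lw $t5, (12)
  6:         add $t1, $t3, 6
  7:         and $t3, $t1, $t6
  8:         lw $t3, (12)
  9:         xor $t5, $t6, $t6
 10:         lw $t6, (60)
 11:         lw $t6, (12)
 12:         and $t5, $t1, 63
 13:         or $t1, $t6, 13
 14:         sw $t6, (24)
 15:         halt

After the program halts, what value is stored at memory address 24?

6

li $t3, 2 → $t3=2
li $t5, 20 → $t5=20
li $t1, 29 → $t1=29
li $t6, -2 → $t6=-2
lw $t5, (12) → $t5=M[12]=6
add $t1, $t3, 6 → $t1=2+6=8
and $t3, $t1, $t6 → $t3=8&(-2)=8
lw $t3, (12) → $t3=M[12]=6
xor $t5, $t6, $t6 → $t5=(-2)^(-2)=0
lw $t6, (60) → $t6=M[60]=16
lw $t6, (12) → $t6=M[12]=6
and $t5, $t1, 63 → $t5=8&63=8
or $t1, $t6, 13 → $t1=6|13=15
sw $t6, (24) → M[24]=6
halt.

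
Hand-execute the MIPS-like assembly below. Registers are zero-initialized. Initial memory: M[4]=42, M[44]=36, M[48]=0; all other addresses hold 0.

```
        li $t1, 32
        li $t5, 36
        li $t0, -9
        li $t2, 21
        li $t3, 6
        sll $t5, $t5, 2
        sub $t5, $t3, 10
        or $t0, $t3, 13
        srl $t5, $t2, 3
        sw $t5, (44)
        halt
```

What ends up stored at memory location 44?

2

li $t1, 32 → $t1=32
li $t5, 36 → $t5=36
li $t0, -9 → $t0=-9
li $t2, 21 → $t2=21
li $t3, 6 → $t3=6
sll $t5, $t5, 2 → $t5=36<<2=144
sub $t5, $t3, 10 → $t5=6-10=-4
or $t0, $t3, 13 → $t0=6|13=15
srl $t5, $t2, 3 → $t5=21>>3=2
sw $t5, (44) → M[44]=2
halt.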